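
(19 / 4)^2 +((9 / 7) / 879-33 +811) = 26271307 / 32816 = 800.56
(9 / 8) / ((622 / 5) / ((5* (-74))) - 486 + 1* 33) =-8325 / 3354688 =-0.00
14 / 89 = 0.16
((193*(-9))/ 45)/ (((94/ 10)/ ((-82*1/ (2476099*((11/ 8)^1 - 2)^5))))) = -518586368/ 363677040625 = -0.00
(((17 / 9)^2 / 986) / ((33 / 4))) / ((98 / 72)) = 136 / 422037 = 0.00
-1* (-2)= 2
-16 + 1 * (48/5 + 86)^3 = 109213352/125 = 873706.82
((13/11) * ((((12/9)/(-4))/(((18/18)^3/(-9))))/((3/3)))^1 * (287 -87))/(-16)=-975/22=-44.32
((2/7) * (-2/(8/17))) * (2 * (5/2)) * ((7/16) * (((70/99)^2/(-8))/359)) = 104125/225187776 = 0.00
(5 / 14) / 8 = 5 / 112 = 0.04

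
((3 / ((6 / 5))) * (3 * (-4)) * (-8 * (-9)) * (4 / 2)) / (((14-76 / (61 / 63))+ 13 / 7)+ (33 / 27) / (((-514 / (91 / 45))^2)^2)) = 4751783688121622913600000 / 68894990208506078458183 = 68.97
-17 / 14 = -1.21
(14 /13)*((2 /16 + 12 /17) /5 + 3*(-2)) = -27769 /4420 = -6.28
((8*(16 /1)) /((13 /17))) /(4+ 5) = 2176 /117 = 18.60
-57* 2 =-114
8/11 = 0.73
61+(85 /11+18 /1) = 954 /11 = 86.73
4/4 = 1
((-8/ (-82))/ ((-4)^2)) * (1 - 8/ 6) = -1/ 492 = -0.00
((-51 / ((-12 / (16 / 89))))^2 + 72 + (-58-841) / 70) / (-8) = -33124541 / 4435760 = -7.47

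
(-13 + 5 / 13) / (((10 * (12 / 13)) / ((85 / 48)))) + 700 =200903 / 288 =697.58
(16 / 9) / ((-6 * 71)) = -8 / 1917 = -0.00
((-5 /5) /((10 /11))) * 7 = -77 /10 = -7.70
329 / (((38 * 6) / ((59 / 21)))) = 2773 / 684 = 4.05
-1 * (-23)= 23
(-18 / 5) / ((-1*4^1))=9 / 10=0.90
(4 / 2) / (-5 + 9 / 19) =-0.44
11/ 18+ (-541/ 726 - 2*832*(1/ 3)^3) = -201782/ 3267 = -61.76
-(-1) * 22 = 22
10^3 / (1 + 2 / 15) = 15000 / 17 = 882.35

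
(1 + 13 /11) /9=8 /33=0.24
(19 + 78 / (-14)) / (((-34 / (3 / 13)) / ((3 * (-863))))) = 365049 / 1547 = 235.97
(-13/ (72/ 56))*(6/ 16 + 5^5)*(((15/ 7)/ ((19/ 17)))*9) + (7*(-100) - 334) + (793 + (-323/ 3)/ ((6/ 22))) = -746834249/ 1368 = -545931.47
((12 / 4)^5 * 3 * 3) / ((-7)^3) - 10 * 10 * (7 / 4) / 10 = -16379 / 686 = -23.88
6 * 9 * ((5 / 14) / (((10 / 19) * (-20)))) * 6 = -1539 / 140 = -10.99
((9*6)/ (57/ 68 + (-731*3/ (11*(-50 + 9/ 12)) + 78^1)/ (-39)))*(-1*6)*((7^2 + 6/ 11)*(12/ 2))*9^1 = 1660556907360/ 2424341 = 684951.87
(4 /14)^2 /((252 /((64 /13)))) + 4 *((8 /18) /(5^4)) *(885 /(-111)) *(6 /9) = -7530592 /556817625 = -0.01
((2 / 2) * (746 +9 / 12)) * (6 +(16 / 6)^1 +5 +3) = 74675 / 6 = 12445.83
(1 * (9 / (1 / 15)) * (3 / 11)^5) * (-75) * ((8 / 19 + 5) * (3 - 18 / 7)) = -760255875 / 21419783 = -35.49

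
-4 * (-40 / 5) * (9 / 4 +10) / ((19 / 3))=1176 / 19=61.89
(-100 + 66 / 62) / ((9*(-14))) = 0.79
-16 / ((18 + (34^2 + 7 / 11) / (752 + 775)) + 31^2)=-44792 / 2742831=-0.02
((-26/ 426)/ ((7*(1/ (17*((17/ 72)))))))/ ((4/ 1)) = -3757/ 429408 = -0.01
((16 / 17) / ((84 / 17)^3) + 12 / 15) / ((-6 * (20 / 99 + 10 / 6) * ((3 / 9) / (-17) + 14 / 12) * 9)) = -27979127 / 4009086900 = -0.01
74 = 74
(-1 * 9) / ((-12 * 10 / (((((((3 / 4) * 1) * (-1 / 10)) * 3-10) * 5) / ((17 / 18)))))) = -11043 / 2720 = -4.06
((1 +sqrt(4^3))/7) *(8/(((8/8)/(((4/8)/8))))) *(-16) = -72/7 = -10.29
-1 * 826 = -826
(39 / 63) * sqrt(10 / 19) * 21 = 9.43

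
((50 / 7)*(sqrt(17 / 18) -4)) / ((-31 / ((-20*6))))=-24000 / 217 + 1000*sqrt(34) / 217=-83.73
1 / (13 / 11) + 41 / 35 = 918 / 455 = 2.02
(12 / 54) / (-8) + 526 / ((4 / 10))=47339 / 36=1314.97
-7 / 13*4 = -28 / 13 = -2.15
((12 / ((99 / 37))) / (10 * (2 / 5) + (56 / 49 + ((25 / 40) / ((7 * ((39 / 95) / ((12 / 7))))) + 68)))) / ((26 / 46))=333592 / 3090747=0.11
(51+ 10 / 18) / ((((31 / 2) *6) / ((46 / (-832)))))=-667 / 21762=-0.03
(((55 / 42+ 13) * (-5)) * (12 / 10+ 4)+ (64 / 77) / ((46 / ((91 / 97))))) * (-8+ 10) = -383460194 / 515361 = -744.06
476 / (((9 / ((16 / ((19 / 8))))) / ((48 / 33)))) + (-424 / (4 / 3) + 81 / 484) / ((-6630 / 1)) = 94802987887 / 182908440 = 518.31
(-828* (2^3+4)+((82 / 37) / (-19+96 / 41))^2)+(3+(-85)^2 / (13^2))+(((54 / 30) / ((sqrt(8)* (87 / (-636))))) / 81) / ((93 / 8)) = -1067426517491896 / 107927361529 - 424* sqrt(2) / 121365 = -9890.24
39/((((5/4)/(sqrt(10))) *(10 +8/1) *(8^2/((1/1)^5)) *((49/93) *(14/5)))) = 403 *sqrt(10)/21952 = 0.06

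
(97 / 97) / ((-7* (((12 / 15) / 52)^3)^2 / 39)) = -2941336734375 / 7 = -420190962053.57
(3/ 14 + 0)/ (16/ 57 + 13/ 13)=171/ 1022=0.17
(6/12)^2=1/4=0.25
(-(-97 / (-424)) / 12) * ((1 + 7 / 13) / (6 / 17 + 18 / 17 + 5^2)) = -8245 / 7424664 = -0.00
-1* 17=-17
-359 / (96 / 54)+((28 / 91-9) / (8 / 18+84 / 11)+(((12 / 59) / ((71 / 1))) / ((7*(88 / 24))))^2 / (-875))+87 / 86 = -328947584600478129513 / 1628440932586468000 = -202.00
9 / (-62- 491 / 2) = -0.03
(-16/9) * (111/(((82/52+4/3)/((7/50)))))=-53872/5675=-9.49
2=2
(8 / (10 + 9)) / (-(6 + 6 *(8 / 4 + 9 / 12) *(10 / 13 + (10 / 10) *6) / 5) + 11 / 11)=-0.02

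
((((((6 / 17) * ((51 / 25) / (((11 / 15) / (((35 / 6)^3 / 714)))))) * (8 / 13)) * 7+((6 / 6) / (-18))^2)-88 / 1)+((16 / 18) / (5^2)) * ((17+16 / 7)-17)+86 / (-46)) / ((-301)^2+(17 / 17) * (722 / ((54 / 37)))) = -280915541521 / 288797712403200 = -0.00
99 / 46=2.15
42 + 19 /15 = 649 /15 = 43.27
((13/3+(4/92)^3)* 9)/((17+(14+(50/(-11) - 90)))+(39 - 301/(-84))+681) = 62636904/1060049875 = 0.06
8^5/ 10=3276.80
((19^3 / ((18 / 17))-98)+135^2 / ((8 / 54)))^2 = 21700252672609 / 1296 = 16744022123.93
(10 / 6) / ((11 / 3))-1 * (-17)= 17.45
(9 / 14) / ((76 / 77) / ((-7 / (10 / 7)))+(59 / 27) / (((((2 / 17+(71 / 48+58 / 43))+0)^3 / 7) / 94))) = 0.01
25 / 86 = 0.29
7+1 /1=8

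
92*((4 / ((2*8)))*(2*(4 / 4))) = 46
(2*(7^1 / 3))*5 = 70 / 3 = 23.33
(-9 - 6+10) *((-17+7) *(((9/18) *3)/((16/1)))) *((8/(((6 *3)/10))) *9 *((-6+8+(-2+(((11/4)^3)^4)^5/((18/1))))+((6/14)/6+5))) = 266421434598740837127643239612330091129313961374949767436727158875/111655151645932933323919793063548944384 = 2386109648066966770921670000.00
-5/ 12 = -0.42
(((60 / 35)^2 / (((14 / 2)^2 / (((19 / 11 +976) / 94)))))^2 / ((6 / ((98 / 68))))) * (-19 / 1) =-949419565200 / 534586820537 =-1.78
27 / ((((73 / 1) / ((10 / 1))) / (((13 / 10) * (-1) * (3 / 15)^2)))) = -351 / 1825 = -0.19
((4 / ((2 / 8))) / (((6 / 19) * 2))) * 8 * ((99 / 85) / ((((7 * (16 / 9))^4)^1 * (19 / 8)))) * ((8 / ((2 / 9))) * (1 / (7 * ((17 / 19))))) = 37023723 / 1554311360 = 0.02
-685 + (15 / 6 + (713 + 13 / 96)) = 2941 / 96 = 30.64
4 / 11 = 0.36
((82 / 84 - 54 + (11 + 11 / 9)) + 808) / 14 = 96667 / 1764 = 54.80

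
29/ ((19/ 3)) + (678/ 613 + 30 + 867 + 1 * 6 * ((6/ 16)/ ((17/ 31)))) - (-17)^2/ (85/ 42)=3025376901/ 3959980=763.99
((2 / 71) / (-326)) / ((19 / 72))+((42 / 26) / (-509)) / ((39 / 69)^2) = -2523240339 / 245893695151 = -0.01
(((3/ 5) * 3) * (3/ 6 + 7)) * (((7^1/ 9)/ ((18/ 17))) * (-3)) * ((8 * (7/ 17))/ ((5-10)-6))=98/ 11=8.91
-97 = -97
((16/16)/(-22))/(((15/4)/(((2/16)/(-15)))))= 1/9900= 0.00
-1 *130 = -130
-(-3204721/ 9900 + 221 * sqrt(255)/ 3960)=3204721/ 9900 - 221 * sqrt(255)/ 3960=322.82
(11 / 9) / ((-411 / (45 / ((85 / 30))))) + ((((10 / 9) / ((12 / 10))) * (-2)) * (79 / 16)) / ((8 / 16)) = -4611655 / 251532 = -18.33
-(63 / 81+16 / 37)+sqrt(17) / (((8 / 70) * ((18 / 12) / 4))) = 95.00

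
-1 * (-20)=20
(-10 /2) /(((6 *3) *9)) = -5 /162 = -0.03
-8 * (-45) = 360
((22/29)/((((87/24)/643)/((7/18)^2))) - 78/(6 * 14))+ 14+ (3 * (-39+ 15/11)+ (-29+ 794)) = 7191466067/10490634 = 685.51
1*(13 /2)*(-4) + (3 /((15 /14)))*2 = -102 /5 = -20.40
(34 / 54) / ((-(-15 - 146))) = 17 / 4347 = 0.00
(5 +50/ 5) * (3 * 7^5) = 756315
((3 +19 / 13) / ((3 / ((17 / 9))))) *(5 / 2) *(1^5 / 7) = 2465 / 2457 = 1.00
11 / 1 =11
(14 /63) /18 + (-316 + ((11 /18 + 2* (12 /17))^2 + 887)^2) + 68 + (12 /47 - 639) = 326846184355290263 /412081923312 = 793158.27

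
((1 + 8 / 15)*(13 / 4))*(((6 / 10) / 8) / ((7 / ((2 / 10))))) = 299 / 28000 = 0.01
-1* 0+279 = 279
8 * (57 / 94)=228 / 47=4.85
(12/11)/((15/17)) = 68/55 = 1.24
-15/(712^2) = -0.00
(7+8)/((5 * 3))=1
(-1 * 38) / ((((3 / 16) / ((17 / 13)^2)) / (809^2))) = -115000165472 / 507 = -226824783.97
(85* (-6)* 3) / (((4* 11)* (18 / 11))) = -85 / 4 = -21.25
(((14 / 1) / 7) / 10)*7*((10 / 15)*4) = 56 / 15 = 3.73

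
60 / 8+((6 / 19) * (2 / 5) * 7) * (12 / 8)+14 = 4337 / 190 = 22.83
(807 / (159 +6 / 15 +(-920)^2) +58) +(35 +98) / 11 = 70.09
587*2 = 1174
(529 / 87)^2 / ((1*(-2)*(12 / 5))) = -1399205 / 181656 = -7.70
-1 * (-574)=574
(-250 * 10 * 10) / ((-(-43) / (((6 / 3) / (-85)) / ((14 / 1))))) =5000 / 5117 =0.98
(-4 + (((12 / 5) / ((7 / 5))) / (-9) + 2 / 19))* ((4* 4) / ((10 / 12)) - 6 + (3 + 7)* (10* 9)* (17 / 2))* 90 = -374730480 / 133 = -2817522.41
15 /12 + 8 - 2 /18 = 329 /36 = 9.14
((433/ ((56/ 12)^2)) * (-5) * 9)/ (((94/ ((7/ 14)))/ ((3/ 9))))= -58455/ 36848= -1.59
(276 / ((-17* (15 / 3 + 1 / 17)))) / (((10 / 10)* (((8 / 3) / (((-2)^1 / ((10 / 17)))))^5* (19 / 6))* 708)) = 23806742319 / 4935987200000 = 0.00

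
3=3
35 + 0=35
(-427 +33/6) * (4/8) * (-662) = 279033/2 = 139516.50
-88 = -88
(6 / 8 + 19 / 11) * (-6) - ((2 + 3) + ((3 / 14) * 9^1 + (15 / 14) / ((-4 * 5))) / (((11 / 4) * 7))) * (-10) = 5561 / 154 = 36.11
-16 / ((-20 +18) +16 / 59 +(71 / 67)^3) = 283920272 / 9561077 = 29.70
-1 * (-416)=416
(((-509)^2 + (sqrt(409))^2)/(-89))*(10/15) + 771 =-313123/267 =-1172.75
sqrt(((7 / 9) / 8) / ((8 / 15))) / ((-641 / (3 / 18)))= -sqrt(105) / 92304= -0.00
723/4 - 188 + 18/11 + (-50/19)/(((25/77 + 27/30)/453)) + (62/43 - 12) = -33545632449/33898964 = -989.58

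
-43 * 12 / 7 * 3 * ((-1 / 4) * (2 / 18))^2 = -43 / 252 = -0.17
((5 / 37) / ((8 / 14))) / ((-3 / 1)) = -35 / 444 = -0.08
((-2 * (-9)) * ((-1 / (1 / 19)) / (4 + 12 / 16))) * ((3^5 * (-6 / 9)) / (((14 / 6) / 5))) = 174960 / 7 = 24994.29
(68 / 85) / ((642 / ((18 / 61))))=12 / 32635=0.00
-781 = -781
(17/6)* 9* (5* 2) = 255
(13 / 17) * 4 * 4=12.24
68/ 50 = 34/ 25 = 1.36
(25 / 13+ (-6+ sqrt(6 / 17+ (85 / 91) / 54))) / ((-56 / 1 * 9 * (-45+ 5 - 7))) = -53 / 307944+ sqrt(287082978) / 659616048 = -0.00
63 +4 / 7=63.57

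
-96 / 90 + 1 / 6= -9 / 10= -0.90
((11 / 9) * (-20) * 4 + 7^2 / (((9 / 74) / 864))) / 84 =782996 / 189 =4142.84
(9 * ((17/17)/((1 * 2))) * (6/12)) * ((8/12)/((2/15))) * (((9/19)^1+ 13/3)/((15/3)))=411/38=10.82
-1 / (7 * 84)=-1 / 588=-0.00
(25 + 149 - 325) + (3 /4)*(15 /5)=-595 /4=-148.75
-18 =-18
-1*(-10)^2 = -100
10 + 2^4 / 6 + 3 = 47 / 3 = 15.67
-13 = -13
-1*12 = -12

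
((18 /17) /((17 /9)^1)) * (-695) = -112590 /289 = -389.58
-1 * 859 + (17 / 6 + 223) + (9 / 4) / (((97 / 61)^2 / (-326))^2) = 19528665336047 / 531175686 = 36764.98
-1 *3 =-3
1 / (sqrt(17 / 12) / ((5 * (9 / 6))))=15 * sqrt(51) / 17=6.30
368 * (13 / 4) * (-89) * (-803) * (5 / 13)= 32874820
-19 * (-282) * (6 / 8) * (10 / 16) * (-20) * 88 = -4420350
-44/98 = -22/49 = -0.45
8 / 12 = 2 / 3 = 0.67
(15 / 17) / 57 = 5 / 323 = 0.02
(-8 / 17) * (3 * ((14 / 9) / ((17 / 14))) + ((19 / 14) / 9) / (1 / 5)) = -39388 / 18207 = -2.16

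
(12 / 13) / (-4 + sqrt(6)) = -24 / 65 - 6 * sqrt(6) / 65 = -0.60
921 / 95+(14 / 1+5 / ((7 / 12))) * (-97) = -1449523 / 665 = -2179.73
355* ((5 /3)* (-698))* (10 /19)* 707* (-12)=35037506000 /19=1844079263.16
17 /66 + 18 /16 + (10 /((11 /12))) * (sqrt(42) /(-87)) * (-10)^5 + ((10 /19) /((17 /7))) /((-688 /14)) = 5053315 /3666696 + 4000000 * sqrt(42) /319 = 81264.58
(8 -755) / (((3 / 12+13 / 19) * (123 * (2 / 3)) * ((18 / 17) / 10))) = -268090 / 2911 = -92.10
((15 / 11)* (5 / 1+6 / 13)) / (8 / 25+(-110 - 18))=-8875 / 152152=-0.06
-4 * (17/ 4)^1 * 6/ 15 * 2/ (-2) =34/ 5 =6.80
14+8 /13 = 190 /13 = 14.62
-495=-495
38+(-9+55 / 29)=896 / 29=30.90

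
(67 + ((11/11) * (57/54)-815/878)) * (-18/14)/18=-132610/27657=-4.79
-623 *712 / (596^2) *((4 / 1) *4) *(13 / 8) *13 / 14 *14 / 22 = -9370543 / 488422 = -19.19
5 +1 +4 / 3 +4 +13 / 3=47 / 3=15.67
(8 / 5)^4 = 4096 / 625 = 6.55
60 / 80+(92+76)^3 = 18966531 / 4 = 4741632.75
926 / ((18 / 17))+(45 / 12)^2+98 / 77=1409587 / 1584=889.89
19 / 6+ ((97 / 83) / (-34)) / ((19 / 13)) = 252794 / 80427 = 3.14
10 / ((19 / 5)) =50 / 19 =2.63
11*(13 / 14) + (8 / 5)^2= 4471 / 350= 12.77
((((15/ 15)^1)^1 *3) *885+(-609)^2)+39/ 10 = 373539.90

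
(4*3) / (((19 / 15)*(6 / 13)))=390 / 19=20.53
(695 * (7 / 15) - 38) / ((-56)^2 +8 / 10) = 4295 / 47052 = 0.09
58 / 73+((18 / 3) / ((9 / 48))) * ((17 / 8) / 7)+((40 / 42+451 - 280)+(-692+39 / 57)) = -2117344 / 4161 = -508.85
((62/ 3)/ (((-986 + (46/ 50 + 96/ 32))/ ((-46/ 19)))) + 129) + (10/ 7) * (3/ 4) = 5139964/ 39501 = 130.12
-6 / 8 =-3 / 4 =-0.75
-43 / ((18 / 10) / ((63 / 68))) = -22.13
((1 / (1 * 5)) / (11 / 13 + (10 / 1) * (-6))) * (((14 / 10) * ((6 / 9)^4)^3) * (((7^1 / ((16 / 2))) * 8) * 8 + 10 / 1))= -8200192 / 3405651075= -0.00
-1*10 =-10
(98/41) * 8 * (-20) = -15680/41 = -382.44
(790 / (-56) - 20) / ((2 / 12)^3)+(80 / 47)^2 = -113873330 / 15463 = -7364.25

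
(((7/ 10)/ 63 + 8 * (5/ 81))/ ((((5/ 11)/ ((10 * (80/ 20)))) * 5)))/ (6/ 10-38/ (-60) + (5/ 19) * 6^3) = 0.15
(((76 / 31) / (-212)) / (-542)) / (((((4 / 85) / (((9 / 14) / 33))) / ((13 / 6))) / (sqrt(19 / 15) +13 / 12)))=0.00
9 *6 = 54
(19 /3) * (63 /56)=57 /8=7.12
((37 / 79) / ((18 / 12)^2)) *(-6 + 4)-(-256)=181720 / 711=255.58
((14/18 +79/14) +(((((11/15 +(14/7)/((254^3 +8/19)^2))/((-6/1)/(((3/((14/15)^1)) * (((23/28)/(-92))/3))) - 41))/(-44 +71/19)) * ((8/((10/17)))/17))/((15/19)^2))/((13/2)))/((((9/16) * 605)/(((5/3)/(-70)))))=-26789186509234107095740895021/59636089273773345557818337493750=-0.00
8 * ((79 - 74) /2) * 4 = 80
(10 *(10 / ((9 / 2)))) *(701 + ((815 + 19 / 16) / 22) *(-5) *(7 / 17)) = 93442975 / 6732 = 13880.42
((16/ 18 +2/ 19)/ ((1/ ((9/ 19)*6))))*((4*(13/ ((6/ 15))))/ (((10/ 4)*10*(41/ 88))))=466752/ 14801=31.54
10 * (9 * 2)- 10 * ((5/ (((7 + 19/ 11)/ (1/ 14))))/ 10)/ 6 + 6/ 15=7273453/ 40320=180.39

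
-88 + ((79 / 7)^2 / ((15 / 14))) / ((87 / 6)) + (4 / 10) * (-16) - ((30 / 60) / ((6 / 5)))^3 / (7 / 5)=-151281409 / 1753920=-86.25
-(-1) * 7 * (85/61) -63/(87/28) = -18613/1769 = -10.52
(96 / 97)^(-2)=9409 / 9216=1.02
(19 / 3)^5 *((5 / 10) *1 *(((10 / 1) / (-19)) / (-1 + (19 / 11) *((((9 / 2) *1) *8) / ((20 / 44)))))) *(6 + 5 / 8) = -172675325 / 1319976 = -130.82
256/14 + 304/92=3476/161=21.59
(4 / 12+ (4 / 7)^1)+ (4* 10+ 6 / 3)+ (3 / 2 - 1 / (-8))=7481 / 168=44.53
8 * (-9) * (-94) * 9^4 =44404848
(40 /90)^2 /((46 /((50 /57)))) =400 /106191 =0.00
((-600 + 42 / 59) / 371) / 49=-35358 / 1072561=-0.03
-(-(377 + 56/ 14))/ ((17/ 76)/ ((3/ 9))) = 9652/ 17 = 567.76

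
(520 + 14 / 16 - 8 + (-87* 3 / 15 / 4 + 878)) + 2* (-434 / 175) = 276313 / 200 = 1381.56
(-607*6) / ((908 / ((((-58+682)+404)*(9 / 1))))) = -8423946 / 227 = -37109.89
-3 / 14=-0.21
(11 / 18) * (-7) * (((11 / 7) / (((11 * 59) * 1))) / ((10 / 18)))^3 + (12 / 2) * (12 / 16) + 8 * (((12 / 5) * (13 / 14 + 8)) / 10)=27225553242 / 1257946375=21.64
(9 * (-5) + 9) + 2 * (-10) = -56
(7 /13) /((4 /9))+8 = 479 /52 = 9.21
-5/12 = -0.42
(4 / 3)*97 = 129.33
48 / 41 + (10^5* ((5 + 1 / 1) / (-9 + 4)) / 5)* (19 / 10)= -1869552 / 41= -45598.83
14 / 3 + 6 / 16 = 121 / 24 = 5.04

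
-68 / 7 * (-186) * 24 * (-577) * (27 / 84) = -394086384 / 49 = -8042579.27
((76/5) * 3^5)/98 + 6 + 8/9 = 98296/2205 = 44.58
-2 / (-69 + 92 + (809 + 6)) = -1 / 419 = -0.00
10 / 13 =0.77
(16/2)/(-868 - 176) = -2/261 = -0.01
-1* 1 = -1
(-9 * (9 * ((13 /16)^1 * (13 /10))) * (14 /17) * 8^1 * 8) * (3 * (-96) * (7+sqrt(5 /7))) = 15769728 * sqrt(35) /85+772716672 /85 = 10188372.25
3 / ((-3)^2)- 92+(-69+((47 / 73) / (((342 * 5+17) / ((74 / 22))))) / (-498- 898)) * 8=-934578075173 / 1451959707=-643.67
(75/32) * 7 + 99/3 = 1581/32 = 49.41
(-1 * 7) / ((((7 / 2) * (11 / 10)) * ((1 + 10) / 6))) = -120 / 121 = -0.99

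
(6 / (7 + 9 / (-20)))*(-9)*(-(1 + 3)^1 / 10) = 432 / 131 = 3.30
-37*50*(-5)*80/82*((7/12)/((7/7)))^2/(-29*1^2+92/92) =-161875/1476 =-109.67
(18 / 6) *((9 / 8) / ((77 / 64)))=216 / 77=2.81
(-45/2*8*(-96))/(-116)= -4320/29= -148.97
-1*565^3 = -180362125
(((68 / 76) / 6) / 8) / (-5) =-17 / 4560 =-0.00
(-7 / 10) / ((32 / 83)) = -581 / 320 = -1.82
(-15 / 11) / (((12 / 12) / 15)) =-225 / 11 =-20.45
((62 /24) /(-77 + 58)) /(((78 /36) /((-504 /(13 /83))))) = 648396 /3211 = 201.93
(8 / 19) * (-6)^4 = 10368 / 19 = 545.68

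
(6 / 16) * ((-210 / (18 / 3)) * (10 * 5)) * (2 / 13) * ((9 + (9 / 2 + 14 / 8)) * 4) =-160125 / 26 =-6158.65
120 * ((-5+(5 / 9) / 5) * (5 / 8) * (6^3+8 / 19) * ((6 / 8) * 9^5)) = -66772609200 / 19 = -3514347852.63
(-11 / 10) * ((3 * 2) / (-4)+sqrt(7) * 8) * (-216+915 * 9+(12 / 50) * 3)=6616269 / 500-8821692 * sqrt(7) / 125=-173487.49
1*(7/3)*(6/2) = 7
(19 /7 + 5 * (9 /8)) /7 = 467 /392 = 1.19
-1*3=-3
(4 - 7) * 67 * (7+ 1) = -1608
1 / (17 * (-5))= -1 / 85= -0.01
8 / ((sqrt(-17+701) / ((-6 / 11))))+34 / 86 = 17 / 43 - 8* sqrt(19) / 209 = 0.23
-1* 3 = -3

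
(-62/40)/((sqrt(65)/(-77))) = 2387* sqrt(65)/1300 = 14.80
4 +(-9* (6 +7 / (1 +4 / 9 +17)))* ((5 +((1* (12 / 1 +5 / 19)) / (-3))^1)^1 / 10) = -9761 / 7885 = -1.24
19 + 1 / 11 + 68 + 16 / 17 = 16462 / 187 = 88.03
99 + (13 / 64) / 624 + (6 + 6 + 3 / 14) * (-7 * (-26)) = 7133185 / 3072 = 2322.00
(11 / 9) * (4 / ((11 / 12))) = 16 / 3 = 5.33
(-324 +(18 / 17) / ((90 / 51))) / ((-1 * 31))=1617 / 155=10.43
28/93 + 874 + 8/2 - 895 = -1553/93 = -16.70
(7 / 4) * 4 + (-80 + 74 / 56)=-2007 / 28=-71.68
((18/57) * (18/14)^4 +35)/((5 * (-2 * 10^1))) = -1636031/4561900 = -0.36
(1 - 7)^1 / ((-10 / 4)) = 12 / 5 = 2.40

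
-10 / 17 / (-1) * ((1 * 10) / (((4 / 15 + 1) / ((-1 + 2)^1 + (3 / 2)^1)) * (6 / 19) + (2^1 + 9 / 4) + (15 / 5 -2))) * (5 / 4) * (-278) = -3475000 / 9197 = -377.84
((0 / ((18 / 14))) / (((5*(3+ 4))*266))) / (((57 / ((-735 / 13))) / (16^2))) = 0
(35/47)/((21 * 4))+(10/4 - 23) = -11557/564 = -20.49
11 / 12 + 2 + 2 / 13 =479 / 156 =3.07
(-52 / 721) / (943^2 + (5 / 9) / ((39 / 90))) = -2028 / 25004828681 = -0.00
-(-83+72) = 11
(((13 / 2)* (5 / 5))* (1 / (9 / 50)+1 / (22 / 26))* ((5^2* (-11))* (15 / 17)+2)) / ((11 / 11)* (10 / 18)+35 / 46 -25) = 815880403 / 1833535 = 444.98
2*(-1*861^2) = -1482642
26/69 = 0.38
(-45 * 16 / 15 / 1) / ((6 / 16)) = -128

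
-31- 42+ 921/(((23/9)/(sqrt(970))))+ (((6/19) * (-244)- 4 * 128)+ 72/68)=-213501/323+ 8289 * sqrt(970)/23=10563.33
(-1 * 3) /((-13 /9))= 2.08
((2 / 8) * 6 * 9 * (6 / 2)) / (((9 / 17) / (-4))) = -306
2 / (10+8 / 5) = 5 / 29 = 0.17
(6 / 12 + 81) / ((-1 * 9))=-163 / 18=-9.06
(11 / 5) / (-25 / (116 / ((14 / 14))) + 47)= 1276 / 27135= 0.05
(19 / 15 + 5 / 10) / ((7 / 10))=53 / 21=2.52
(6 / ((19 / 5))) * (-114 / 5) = -36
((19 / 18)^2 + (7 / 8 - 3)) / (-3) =0.34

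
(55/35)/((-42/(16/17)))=-88/2499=-0.04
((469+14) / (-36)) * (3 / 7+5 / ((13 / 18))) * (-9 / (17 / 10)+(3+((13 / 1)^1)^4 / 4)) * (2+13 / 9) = -5936545663 / 2448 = -2425059.50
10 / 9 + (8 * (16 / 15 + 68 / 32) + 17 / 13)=16352 / 585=27.95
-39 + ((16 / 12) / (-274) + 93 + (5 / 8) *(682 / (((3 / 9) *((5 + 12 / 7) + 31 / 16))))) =26789156 / 132753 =201.80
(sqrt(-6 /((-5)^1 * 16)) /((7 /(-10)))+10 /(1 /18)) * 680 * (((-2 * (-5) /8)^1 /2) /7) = 76500 /7 - 425 * sqrt(30) /98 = 10904.82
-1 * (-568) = 568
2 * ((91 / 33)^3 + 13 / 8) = 6495749 / 143748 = 45.19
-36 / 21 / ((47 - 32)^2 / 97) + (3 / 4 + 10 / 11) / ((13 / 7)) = 46339 / 300300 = 0.15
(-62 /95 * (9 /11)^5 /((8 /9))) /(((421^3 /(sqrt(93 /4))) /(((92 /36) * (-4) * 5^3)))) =1052548425 * sqrt(93) /456660354975418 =0.00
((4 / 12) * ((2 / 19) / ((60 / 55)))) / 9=11 / 3078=0.00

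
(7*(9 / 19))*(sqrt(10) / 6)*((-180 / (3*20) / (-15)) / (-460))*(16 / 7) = -6*sqrt(10) / 10925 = -0.00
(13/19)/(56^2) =13/59584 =0.00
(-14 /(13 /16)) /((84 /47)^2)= -4418 /819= -5.39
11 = 11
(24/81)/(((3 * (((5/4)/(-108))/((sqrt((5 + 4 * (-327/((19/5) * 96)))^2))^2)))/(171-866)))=12850550/1083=11865.70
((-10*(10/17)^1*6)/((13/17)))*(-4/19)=2400/247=9.72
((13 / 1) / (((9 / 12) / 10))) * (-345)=-59800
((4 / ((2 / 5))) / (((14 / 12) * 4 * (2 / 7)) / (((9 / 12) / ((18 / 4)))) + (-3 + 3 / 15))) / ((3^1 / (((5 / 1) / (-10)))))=-0.32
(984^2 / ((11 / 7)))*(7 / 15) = 15814848 / 55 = 287542.69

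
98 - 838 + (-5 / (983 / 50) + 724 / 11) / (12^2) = -739.54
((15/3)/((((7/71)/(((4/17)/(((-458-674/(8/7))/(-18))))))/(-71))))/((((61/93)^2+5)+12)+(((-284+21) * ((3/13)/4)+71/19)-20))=20676678572160/19896683568377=1.04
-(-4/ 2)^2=-4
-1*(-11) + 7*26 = 193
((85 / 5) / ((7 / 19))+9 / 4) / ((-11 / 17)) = -23035 / 308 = -74.79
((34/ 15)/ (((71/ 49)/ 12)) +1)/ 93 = 7019/ 33015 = 0.21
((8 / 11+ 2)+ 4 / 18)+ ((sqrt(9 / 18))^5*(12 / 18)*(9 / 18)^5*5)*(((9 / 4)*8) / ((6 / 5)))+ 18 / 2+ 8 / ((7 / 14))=25*sqrt(2) / 128+ 2767 / 99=28.23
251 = 251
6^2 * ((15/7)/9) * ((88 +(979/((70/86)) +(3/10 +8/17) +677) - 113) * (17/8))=6624285/196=33797.37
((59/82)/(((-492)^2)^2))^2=3481/23085991260038077601808384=0.00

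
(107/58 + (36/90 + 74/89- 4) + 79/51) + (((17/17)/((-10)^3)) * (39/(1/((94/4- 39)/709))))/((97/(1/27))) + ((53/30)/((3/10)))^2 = 35.30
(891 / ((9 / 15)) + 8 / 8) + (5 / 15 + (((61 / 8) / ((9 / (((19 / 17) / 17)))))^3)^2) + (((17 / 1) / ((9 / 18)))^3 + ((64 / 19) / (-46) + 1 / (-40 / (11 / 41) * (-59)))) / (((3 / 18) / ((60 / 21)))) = 405577178517075006248708092088365905977 / 600616668179337753938479630516224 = 675267.94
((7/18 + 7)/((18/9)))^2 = 17689/1296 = 13.65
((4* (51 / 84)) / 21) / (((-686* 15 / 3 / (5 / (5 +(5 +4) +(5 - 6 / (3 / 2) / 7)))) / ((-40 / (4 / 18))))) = 170 / 103243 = 0.00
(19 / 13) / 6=19 / 78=0.24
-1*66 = -66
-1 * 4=-4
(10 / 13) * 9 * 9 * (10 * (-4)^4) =2073600 / 13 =159507.69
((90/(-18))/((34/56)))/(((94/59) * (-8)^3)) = 2065/204544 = 0.01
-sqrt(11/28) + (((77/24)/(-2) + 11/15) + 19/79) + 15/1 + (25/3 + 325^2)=667693483/6320 - sqrt(77)/14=105647.08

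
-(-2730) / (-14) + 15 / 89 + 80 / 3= -44900 / 267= -168.16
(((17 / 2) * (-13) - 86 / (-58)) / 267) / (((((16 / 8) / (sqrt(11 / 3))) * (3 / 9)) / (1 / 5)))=-6323 * sqrt(33) / 154860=-0.23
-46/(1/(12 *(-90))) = 49680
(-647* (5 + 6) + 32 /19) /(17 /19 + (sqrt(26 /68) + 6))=-86020102 /82683 + 366947* sqrt(442) /82683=-947.06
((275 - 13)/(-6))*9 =-393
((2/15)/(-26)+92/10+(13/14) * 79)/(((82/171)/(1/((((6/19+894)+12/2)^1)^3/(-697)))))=-499290897719/3036655577723040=-0.00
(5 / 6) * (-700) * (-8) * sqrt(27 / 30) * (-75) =-105000 * sqrt(10) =-332039.15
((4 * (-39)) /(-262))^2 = 6084 /17161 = 0.35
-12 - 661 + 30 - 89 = -732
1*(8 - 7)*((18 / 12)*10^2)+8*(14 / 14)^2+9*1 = 167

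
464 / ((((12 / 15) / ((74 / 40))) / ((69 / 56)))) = 74037 / 56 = 1322.09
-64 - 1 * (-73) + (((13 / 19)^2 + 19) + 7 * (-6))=-4885 / 361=-13.53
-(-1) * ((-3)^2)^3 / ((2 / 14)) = 5103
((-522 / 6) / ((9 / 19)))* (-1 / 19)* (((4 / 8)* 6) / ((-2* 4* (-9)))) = 0.40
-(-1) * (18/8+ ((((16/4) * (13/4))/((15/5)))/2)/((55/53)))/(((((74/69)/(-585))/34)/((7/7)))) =-130973661/1628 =-80450.65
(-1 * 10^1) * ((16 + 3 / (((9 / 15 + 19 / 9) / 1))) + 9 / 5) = -11533 / 61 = -189.07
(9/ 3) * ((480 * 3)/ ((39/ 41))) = 59040/ 13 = 4541.54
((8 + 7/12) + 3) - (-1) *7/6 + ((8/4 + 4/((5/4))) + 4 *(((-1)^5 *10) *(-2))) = 97.95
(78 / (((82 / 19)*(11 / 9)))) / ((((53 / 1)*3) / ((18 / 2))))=20007 / 23903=0.84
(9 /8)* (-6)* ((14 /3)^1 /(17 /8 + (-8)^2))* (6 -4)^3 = -2016 /529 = -3.81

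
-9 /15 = -3 /5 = -0.60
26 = 26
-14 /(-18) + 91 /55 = 2.43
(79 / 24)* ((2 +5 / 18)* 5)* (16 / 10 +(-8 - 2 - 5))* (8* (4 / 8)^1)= -217013 / 108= -2009.38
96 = 96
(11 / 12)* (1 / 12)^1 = 11 / 144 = 0.08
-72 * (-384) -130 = 27518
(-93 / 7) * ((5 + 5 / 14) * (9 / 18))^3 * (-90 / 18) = 196171875 / 153664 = 1276.63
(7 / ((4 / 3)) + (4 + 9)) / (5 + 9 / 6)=73 / 26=2.81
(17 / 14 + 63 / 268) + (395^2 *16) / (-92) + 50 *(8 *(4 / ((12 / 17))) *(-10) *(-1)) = -578183189 / 129444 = -4466.67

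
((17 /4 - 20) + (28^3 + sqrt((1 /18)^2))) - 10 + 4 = 789491 /36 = 21930.31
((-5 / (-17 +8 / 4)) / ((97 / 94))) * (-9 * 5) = -1410 / 97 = -14.54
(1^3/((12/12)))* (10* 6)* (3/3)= 60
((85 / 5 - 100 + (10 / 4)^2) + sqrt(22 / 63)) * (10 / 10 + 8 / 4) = -228.48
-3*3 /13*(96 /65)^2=-1.51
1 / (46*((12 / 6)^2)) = 1 / 184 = 0.01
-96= -96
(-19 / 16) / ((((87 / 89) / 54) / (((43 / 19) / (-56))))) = 34443 / 12992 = 2.65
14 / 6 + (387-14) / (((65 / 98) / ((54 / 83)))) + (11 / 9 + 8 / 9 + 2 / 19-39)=305757691 / 922545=331.43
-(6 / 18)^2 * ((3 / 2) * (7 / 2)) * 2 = -1.17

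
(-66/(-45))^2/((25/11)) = 5324/5625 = 0.95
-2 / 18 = -1 / 9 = -0.11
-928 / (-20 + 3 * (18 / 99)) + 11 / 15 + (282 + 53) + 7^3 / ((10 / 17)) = 620515 / 642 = 966.53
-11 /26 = -0.42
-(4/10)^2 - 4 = -104/25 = -4.16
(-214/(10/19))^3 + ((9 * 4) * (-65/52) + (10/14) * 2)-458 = -58818428434/875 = -67221061.07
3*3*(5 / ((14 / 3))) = 9.64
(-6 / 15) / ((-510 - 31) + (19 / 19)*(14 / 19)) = 38 / 51325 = 0.00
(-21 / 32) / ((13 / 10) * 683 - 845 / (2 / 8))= 35 / 132912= 0.00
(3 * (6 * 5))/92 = 45/46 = 0.98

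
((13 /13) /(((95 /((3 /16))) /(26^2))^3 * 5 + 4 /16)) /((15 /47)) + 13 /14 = 2.26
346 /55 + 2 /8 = 1439 /220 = 6.54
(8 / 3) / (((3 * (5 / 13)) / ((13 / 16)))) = 169 / 90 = 1.88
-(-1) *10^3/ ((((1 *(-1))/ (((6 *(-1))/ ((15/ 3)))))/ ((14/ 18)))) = 2800/ 3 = 933.33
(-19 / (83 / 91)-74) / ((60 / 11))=-17.39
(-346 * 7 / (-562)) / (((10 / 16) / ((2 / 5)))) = 19376 / 7025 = 2.76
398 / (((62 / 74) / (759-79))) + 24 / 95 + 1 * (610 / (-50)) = 323009.99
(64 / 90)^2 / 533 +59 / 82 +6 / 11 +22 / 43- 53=-52300251371 / 1021041450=-51.22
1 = 1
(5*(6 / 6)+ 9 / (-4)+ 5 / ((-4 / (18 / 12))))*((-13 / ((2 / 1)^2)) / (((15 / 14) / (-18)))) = 1911 / 40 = 47.78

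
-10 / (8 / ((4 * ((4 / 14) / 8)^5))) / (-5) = 1 / 17210368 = 0.00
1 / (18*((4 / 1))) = 1 / 72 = 0.01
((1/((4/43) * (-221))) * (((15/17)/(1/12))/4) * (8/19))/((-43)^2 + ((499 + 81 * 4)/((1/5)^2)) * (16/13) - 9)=-387/193898192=-0.00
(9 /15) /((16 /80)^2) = 15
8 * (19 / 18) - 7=13 / 9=1.44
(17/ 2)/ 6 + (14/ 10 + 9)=709/ 60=11.82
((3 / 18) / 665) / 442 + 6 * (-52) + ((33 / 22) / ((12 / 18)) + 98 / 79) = -10745603144 / 34830705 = -308.51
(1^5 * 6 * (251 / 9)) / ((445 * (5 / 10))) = 1004 / 1335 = 0.75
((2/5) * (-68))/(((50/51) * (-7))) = 3.96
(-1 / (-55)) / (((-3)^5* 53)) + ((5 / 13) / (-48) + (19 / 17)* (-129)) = -361140021071 / 2504707920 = -144.18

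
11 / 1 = 11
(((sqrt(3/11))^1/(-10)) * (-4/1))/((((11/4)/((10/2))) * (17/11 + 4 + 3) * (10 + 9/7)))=28 * sqrt(33)/40843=0.00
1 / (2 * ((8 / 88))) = 11 / 2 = 5.50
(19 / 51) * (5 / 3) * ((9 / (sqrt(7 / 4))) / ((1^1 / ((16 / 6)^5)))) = 6225920 * sqrt(7) / 28917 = 569.64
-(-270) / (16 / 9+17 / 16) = 38880 / 409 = 95.06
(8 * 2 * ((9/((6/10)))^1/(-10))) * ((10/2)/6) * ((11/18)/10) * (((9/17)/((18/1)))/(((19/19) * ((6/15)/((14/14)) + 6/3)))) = -55/3672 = -0.01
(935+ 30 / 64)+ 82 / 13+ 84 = 426723 / 416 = 1025.78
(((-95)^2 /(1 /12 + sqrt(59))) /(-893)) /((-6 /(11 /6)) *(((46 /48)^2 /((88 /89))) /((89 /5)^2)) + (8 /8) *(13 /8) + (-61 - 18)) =-27568640 /149436345229 + 330823680 *sqrt(59) /149436345229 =0.02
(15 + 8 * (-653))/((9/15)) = -8681.67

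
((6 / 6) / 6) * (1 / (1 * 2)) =1 / 12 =0.08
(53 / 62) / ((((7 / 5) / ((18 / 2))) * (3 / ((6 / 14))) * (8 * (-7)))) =-2385 / 170128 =-0.01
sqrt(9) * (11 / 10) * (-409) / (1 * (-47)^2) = -13497 / 22090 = -0.61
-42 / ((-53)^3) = 42 / 148877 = 0.00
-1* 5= -5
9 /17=0.53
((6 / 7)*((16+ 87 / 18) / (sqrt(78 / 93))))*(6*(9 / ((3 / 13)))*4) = 4500*sqrt(806) / 7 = 18250.80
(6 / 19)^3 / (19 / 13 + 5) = 234 / 48013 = 0.00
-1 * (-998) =998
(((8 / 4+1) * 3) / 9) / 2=1 / 2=0.50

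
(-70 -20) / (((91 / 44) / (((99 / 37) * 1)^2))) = -38811960 / 124579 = -311.54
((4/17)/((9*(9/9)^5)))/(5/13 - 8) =-52/15147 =-0.00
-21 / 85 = -0.25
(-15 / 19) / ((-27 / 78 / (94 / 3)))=12220 / 171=71.46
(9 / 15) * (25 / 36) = 5 / 12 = 0.42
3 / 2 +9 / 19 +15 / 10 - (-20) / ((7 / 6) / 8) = 18702 / 133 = 140.62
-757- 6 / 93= -23469 / 31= -757.06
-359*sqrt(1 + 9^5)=-1795*sqrt(2362)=-87237.74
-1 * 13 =-13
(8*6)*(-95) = -4560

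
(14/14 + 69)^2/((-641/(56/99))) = -274400/63459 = -4.32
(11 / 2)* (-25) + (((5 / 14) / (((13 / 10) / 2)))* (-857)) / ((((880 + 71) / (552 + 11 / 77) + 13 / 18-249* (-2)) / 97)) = -1449597126275 / 6336499442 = -228.77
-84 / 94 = -42 / 47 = -0.89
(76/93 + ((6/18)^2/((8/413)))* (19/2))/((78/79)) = 19505495/348192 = 56.02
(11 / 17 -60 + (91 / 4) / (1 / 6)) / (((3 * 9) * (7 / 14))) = 2623 / 459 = 5.71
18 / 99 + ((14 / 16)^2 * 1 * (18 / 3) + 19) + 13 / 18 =77609 / 3168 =24.50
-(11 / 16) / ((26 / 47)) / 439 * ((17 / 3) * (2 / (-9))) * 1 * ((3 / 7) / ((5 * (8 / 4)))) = 8789 / 57526560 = 0.00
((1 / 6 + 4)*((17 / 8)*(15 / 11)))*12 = 6375 / 44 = 144.89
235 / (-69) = -235 / 69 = -3.41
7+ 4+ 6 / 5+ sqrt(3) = sqrt(3)+ 61 / 5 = 13.93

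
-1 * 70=-70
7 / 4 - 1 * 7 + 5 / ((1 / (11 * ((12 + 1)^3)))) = 483319 / 4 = 120829.75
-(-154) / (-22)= -7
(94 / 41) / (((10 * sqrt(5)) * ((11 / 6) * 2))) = 141 * sqrt(5) / 11275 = 0.03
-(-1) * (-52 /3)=-52 /3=-17.33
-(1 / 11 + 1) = -12 / 11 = -1.09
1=1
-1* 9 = -9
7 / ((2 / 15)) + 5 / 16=845 / 16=52.81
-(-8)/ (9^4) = 8/ 6561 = 0.00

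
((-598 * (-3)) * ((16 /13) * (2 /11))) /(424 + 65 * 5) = 4416 /8239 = 0.54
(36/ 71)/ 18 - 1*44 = -3122/ 71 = -43.97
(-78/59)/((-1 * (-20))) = -39/590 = -0.07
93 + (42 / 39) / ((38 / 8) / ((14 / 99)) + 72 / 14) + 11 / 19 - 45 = 26040727 / 535743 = 48.61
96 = 96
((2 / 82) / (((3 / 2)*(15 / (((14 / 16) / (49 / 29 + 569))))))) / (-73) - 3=-26748441203 / 8916147000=-3.00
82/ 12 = 41/ 6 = 6.83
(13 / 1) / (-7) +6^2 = 239 / 7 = 34.14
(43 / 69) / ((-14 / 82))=-1763 / 483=-3.65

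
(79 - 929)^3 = -614125000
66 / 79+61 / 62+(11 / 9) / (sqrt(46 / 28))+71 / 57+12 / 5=11 * sqrt(322) / 207+7628657 / 1395930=6.42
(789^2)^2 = 387532395441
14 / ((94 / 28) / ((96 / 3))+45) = 6272 / 20207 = 0.31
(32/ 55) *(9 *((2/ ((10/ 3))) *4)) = 3456/ 275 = 12.57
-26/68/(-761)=13/25874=0.00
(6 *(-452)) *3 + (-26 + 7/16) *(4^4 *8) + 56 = -60432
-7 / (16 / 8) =-7 / 2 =-3.50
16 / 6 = 8 / 3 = 2.67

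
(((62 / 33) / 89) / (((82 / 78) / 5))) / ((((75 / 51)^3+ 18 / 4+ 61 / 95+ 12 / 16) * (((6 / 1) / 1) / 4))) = 15047536400 / 2039587863819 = 0.01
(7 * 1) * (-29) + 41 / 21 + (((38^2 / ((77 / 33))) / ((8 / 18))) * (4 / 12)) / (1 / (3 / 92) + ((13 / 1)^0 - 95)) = -43759 / 210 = -208.38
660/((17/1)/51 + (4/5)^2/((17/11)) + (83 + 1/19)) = 15988500/2030057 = 7.88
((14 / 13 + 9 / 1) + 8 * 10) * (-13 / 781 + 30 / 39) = 8947611 / 131989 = 67.79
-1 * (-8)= 8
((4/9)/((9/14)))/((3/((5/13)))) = 280/3159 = 0.09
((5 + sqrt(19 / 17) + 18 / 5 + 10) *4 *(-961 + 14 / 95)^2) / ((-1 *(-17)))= 33328883844 *sqrt(323) / 2608225 + 3099586197492 / 767125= 4270178.56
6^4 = 1296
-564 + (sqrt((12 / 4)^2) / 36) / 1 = -6767 / 12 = -563.92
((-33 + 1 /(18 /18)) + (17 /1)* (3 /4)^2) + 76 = 857 /16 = 53.56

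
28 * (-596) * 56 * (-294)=274751232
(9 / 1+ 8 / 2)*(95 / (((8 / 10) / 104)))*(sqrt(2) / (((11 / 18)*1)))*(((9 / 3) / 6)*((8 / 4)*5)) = 14449500*sqrt(2) / 11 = 1857698.08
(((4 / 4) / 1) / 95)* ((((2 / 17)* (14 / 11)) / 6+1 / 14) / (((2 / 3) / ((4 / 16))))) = 757 / 1989680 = 0.00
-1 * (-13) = 13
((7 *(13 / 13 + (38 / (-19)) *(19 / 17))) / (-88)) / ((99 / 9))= 147 / 16456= 0.01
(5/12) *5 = 25/12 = 2.08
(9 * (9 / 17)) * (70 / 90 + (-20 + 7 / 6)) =-2925 / 34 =-86.03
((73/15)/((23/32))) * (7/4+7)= 4088/69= 59.25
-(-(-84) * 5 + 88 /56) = -2951 /7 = -421.57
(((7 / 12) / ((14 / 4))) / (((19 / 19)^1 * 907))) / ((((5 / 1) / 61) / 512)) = 15616 / 13605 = 1.15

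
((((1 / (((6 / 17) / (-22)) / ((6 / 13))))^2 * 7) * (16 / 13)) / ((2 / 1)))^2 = 61356766299136 / 4826809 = 12711662.36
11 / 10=1.10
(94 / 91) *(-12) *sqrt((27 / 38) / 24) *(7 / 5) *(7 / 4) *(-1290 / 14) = 54567 *sqrt(19) / 494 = 481.48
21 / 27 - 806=-7247 / 9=-805.22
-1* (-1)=1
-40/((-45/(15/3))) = 40/9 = 4.44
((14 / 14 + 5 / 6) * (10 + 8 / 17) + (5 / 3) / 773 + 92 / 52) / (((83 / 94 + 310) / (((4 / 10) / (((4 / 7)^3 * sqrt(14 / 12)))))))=1649839261 * sqrt(42) / 79876044144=0.13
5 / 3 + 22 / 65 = 391 / 195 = 2.01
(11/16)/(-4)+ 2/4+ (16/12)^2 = 2.11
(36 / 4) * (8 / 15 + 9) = 429 / 5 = 85.80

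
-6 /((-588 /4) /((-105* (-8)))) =240 /7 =34.29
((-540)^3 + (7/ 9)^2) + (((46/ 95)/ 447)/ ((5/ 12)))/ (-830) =-374622856839797827/ 2379101625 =-157463999.40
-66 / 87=-22 / 29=-0.76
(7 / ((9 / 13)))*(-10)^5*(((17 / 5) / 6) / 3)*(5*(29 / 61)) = -2243150000 / 4941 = -453987.05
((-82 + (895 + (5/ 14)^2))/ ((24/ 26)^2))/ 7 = 26934037/ 197568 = 136.33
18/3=6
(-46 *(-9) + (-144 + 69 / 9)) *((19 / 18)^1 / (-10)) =-15827 / 540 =-29.31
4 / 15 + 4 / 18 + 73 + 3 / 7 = 23284 / 315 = 73.92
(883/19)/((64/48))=2649/76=34.86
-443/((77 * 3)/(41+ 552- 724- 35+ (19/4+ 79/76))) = 1348492/4389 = 307.24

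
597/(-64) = -597/64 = -9.33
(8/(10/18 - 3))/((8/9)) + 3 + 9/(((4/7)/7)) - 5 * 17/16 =18349/176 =104.26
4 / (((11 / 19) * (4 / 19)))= 361 / 11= 32.82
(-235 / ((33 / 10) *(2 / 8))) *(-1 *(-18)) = -56400 / 11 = -5127.27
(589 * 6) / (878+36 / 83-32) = 48887 / 11709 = 4.18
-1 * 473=-473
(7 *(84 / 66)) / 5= 98 / 55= 1.78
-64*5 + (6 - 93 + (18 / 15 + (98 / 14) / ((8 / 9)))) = -15917 / 40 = -397.92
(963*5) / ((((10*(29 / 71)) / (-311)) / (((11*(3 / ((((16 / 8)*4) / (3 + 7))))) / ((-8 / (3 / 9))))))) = 1169520165 / 1856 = 630129.40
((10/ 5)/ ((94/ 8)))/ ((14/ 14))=8/ 47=0.17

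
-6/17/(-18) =1/51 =0.02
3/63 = 0.05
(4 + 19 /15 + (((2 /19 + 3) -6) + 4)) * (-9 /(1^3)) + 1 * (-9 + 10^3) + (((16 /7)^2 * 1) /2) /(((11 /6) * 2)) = 47844163 /51205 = 934.37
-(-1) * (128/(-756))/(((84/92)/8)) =-5888/3969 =-1.48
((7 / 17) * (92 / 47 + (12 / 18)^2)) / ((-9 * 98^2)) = -254 / 22198617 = -0.00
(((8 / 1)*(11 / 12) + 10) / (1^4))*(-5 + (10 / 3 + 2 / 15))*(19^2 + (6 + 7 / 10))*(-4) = 8795384 / 225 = 39090.60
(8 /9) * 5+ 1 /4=169 /36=4.69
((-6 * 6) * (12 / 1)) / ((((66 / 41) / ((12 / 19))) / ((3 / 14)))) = -36.32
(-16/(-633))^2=256/400689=0.00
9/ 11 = 0.82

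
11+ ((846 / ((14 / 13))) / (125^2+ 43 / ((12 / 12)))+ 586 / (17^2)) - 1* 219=-6526984365 / 31696364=-205.92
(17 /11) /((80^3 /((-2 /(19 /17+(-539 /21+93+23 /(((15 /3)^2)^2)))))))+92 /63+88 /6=7138082908057 /442617348096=16.13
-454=-454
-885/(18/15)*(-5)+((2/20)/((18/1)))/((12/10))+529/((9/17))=4686.73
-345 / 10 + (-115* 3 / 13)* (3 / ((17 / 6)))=-27669 / 442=-62.60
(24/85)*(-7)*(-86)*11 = 158928/85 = 1869.74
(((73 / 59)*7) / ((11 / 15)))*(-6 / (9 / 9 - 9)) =22995 / 2596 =8.86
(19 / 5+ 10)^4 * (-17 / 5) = -385341057 / 3125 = -123309.14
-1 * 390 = -390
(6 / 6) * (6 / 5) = 6 / 5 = 1.20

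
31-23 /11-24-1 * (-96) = 1110 /11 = 100.91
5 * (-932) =-4660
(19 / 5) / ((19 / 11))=11 / 5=2.20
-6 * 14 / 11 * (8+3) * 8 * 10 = -6720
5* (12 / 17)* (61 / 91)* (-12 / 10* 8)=-35136 / 1547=-22.71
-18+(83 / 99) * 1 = -1699 / 99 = -17.16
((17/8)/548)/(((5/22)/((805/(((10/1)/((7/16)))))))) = 210749/350720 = 0.60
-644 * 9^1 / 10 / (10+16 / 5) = -483 / 11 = -43.91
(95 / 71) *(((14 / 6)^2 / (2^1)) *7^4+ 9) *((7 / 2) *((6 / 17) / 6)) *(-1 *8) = -156688630 / 10863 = -14424.07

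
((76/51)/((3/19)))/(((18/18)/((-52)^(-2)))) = 361/103428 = 0.00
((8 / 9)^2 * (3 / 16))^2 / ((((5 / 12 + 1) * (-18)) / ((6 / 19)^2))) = -128 / 1491291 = -0.00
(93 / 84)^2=961 / 784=1.23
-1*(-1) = 1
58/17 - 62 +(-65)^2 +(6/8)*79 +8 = 287889/68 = 4233.66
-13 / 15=-0.87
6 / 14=3 / 7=0.43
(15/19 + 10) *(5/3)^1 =1025/57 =17.98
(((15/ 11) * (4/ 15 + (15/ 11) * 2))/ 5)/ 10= 247/ 3025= 0.08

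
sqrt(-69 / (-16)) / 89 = sqrt(69) / 356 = 0.02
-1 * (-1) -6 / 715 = 709 / 715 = 0.99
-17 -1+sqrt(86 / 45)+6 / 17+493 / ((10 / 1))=sqrt(430) / 15+5381 / 170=33.04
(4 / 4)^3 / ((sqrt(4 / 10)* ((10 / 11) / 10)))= 11* sqrt(10) / 2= 17.39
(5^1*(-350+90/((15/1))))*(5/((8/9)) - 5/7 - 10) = 61275/7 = 8753.57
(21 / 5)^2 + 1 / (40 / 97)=4013 / 200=20.06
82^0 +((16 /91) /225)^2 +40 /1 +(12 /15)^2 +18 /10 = 18211161406 /419225625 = 43.44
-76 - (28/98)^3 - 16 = -31564/343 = -92.02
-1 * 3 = -3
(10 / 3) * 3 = 10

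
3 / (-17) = -3 / 17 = -0.18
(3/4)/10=3/40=0.08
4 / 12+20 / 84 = 4 / 7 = 0.57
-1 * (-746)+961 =1707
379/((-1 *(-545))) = 379/545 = 0.70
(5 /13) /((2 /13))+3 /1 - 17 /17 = 9 /2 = 4.50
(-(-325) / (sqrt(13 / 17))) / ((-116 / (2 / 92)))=-25 * sqrt(221) / 5336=-0.07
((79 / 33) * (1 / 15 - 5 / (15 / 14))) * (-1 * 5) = 1817 / 33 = 55.06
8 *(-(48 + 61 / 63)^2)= -76137800 / 3969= -19183.12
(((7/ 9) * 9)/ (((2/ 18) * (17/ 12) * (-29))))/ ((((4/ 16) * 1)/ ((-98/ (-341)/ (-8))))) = 37044/ 168113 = 0.22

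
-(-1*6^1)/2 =3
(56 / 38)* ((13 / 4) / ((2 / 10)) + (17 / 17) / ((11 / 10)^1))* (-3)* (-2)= 31710 / 209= 151.72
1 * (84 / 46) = 42 / 23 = 1.83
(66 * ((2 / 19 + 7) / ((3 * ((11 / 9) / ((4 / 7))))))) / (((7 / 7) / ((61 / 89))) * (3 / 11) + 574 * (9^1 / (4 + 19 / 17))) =63047160 / 871176467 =0.07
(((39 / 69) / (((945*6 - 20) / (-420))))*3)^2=2683044 / 168870025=0.02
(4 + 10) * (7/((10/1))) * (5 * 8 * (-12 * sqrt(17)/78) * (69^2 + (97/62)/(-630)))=-5207007764 * sqrt(17)/18135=-1183845.77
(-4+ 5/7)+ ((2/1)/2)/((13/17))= -180/91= -1.98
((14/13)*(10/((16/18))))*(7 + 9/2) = 7245/52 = 139.33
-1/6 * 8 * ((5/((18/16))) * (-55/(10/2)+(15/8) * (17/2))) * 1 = -790/27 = -29.26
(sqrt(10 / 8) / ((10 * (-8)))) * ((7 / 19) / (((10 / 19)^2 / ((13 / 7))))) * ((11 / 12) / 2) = -2717 * sqrt(5) / 384000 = -0.02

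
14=14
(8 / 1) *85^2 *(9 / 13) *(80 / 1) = 41616000 / 13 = 3201230.77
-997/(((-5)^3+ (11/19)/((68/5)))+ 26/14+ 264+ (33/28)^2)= -7.01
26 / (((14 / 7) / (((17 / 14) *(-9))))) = -1989 / 14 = -142.07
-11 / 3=-3.67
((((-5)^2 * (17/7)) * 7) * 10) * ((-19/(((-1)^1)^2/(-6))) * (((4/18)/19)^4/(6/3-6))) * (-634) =21556000/15000633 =1.44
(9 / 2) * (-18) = -81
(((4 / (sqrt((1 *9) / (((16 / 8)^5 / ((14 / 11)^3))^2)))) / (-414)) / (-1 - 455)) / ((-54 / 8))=-0.00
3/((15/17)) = 17/5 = 3.40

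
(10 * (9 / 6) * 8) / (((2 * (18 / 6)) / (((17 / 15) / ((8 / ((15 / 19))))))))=85 / 38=2.24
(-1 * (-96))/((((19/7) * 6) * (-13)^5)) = -112/7054567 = -0.00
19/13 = 1.46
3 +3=6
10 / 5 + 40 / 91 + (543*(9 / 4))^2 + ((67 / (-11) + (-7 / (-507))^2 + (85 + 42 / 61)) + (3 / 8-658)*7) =28747737697126139 / 19317746448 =1488151.72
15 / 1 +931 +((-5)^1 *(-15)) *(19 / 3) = 1421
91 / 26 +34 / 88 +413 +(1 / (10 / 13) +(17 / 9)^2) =7515661 / 17820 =421.75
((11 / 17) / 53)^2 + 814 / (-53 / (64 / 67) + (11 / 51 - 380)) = -2156698922939 / 1153339481317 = -1.87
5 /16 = 0.31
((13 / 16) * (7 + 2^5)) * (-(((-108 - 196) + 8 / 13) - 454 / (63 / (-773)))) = -166901.97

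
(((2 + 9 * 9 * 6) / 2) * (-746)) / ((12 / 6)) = -91012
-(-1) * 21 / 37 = 21 / 37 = 0.57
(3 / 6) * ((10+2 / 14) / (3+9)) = 71 / 168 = 0.42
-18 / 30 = -3 / 5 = -0.60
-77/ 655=-0.12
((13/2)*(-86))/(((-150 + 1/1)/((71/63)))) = 39689/9387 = 4.23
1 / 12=0.08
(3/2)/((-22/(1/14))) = -3/616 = -0.00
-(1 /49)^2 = -1 /2401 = -0.00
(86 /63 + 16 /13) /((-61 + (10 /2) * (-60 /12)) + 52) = -1063 /13923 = -0.08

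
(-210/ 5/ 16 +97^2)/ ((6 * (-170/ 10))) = -92.22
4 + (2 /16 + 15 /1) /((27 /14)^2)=11761 /1458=8.07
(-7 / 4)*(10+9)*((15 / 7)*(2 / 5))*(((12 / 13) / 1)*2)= -684 / 13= -52.62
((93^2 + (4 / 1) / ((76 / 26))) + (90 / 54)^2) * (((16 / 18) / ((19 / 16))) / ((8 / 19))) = 23675008 / 1539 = 15383.37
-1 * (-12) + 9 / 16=201 / 16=12.56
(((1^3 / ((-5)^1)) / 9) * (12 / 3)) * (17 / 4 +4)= -0.73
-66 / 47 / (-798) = 11 / 6251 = 0.00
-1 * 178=-178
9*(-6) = -54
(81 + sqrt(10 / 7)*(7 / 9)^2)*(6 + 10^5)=700042*sqrt(70) / 81 + 8100486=8172794.29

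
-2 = -2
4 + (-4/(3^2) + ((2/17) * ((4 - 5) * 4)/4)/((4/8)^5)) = -32/153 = -0.21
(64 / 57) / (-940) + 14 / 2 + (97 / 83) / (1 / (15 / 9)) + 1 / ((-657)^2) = 1431160255631 / 159966961155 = 8.95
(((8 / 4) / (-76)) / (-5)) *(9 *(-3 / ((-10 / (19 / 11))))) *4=27 / 275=0.10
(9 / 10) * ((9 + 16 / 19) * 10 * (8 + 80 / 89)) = 1332936 / 1691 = 788.25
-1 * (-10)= 10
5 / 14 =0.36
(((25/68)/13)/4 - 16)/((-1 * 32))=56551/113152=0.50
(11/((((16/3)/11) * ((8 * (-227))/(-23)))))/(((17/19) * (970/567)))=89943777/479133440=0.19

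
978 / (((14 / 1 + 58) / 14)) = 1141 / 6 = 190.17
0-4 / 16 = -1 / 4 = -0.25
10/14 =5/7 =0.71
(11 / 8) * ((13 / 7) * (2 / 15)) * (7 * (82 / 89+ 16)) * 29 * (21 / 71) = 21858837 / 63190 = 345.92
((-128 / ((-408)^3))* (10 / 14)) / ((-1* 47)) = -5 / 174568716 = -0.00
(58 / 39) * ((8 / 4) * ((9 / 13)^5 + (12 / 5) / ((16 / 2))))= 1.37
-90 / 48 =-15 / 8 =-1.88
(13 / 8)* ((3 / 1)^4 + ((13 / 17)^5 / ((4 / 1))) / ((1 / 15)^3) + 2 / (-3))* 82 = 2733268651009 / 68153136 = 40104.81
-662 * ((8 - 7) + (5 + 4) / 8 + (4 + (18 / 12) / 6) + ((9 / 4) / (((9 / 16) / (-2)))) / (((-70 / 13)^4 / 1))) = -25294235861 / 6002500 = -4213.95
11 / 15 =0.73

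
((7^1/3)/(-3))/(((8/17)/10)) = -595/36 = -16.53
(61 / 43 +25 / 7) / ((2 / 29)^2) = 631591 / 602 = 1049.15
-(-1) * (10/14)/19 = 5/133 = 0.04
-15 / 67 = -0.22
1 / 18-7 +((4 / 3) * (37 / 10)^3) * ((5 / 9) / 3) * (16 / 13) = 444823 / 52650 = 8.45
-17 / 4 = -4.25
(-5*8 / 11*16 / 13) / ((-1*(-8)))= -0.56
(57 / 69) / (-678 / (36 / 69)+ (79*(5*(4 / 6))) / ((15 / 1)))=-342 / 530725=-0.00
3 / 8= 0.38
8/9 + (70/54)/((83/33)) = 1049/747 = 1.40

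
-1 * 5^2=-25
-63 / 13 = -4.85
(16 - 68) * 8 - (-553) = 137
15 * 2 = 30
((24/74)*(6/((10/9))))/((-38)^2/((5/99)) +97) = 324/5307317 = 0.00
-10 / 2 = -5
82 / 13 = 6.31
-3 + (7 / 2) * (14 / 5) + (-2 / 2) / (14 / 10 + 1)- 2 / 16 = 751 / 120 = 6.26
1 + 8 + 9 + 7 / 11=205 / 11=18.64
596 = 596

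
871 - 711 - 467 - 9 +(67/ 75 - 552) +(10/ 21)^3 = -867.00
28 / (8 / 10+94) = 70 / 237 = 0.30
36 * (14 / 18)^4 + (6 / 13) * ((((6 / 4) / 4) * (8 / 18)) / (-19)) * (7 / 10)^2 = 237183079 / 18006300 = 13.17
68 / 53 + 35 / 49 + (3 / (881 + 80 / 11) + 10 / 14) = 3280623 / 1208347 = 2.71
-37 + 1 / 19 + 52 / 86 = -29692 / 817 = -36.34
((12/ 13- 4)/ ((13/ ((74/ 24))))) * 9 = -1110/ 169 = -6.57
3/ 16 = 0.19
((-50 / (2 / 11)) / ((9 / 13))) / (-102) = 3575 / 918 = 3.89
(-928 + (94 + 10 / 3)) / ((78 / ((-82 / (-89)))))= -1148 / 117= -9.81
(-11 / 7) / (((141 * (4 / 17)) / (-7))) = 187 / 564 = 0.33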